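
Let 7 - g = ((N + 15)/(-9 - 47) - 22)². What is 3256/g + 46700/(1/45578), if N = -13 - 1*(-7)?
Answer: 3231326332134584/1518129 ≈ 2.1285e+9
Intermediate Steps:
N = -6 (N = -13 + 7 = -6)
g = -1518129/3136 (g = 7 - ((-6 + 15)/(-9 - 47) - 22)² = 7 - (9/(-56) - 22)² = 7 - (9*(-1/56) - 22)² = 7 - (-9/56 - 22)² = 7 - (-1241/56)² = 7 - 1*1540081/3136 = 7 - 1540081/3136 = -1518129/3136 ≈ -484.10)
3256/g + 46700/(1/45578) = 3256/(-1518129/3136) + 46700/(1/45578) = 3256*(-3136/1518129) + 46700/(1/45578) = -10210816/1518129 + 46700*45578 = -10210816/1518129 + 2128492600 = 3231326332134584/1518129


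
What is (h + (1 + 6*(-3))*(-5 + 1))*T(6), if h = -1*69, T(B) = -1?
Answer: 1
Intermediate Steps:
h = -69
(h + (1 + 6*(-3))*(-5 + 1))*T(6) = (-69 + (1 + 6*(-3))*(-5 + 1))*(-1) = (-69 + (1 - 18)*(-4))*(-1) = (-69 - 17*(-4))*(-1) = (-69 + 68)*(-1) = -1*(-1) = 1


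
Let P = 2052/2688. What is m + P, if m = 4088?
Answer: 915883/224 ≈ 4088.8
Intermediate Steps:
P = 171/224 (P = 2052*(1/2688) = 171/224 ≈ 0.76339)
m + P = 4088 + 171/224 = 915883/224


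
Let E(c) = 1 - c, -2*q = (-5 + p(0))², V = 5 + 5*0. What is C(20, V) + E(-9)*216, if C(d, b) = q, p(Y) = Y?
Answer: 4295/2 ≈ 2147.5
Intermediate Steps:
V = 5 (V = 5 + 0 = 5)
q = -25/2 (q = -(-5 + 0)²/2 = -½*(-5)² = -½*25 = -25/2 ≈ -12.500)
C(d, b) = -25/2
C(20, V) + E(-9)*216 = -25/2 + (1 - 1*(-9))*216 = -25/2 + (1 + 9)*216 = -25/2 + 10*216 = -25/2 + 2160 = 4295/2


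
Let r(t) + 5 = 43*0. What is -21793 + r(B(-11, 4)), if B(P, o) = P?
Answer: -21798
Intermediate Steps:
r(t) = -5 (r(t) = -5 + 43*0 = -5 + 0 = -5)
-21793 + r(B(-11, 4)) = -21793 - 5 = -21798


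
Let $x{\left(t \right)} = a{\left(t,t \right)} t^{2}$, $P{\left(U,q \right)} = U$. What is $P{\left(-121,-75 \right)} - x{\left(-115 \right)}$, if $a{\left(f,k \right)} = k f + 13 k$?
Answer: $-155129371$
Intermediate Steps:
$a{\left(f,k \right)} = 13 k + f k$ ($a{\left(f,k \right)} = f k + 13 k = 13 k + f k$)
$x{\left(t \right)} = t^{3} \left(13 + t\right)$ ($x{\left(t \right)} = t \left(13 + t\right) t^{2} = t^{3} \left(13 + t\right)$)
$P{\left(-121,-75 \right)} - x{\left(-115 \right)} = -121 - \left(-115\right)^{3} \left(13 - 115\right) = -121 - \left(-1520875\right) \left(-102\right) = -121 - 155129250 = -155129371$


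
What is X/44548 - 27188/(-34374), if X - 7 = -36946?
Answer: -4183583/109378068 ≈ -0.038249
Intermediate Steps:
X = -36939 (X = 7 - 36946 = -36939)
X/44548 - 27188/(-34374) = -36939/44548 - 27188/(-34374) = -36939*1/44548 - 27188*(-1/34374) = -5277/6364 + 13594/17187 = -4183583/109378068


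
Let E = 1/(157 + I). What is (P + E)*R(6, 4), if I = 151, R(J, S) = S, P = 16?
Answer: 4929/77 ≈ 64.013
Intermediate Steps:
E = 1/308 (E = 1/(157 + 151) = 1/308 ≈ 0.0032468)
(P + E)*R(6, 4) = (16 + 1/308)*4 = (4929/308)*4 = 4929/77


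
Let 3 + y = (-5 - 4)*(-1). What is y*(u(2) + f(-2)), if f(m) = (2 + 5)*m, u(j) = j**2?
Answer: -60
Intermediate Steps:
y = 6 (y = -3 + (-5 - 4)*(-1) = -3 - 9*(-1) = -3 + 9 = 6)
f(m) = 7*m
y*(u(2) + f(-2)) = 6*(2**2 + 7*(-2)) = 6*(4 - 14) = 6*(-10) = -60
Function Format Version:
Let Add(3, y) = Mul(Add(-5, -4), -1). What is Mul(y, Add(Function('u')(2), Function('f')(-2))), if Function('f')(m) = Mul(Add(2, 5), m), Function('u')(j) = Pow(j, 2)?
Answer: -60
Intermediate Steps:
y = 6 (y = Add(-3, Mul(Add(-5, -4), -1)) = Add(-3, Mul(-9, -1)) = Add(-3, 9) = 6)
Function('f')(m) = Mul(7, m)
Mul(y, Add(Function('u')(2), Function('f')(-2))) = Mul(6, Add(Pow(2, 2), Mul(7, -2))) = Mul(6, Add(4, -14)) = Mul(6, -10) = -60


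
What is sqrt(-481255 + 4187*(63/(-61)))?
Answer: 4*I*sqrt(112927531)/61 ≈ 696.83*I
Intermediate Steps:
sqrt(-481255 + 4187*(63/(-61))) = sqrt(-481255 + 4187*(63*(-1/61))) = sqrt(-481255 + 4187*(-63/61)) = sqrt(-481255 - 263781/61) = sqrt(-29620336/61) = 4*I*sqrt(112927531)/61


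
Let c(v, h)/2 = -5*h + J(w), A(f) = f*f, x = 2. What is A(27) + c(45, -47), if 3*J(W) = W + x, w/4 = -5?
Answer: 1187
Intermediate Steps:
w = -20 (w = 4*(-5) = -20)
A(f) = f**2
J(W) = 2/3 + W/3 (J(W) = (W + 2)/3 = (2 + W)/3 = 2/3 + W/3)
c(v, h) = -12 - 10*h (c(v, h) = 2*(-5*h + (2/3 + (1/3)*(-20))) = 2*(-5*h + (2/3 - 20/3)) = 2*(-5*h - 6) = 2*(-6 - 5*h) = -12 - 10*h)
A(27) + c(45, -47) = 27**2 + (-12 - 10*(-47)) = 729 + (-12 + 470) = 729 + 458 = 1187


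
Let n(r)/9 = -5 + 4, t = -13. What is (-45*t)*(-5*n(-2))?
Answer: 26325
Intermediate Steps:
n(r) = -9 (n(r) = 9*(-5 + 4) = 9*(-1) = -9)
(-45*t)*(-5*n(-2)) = (-45*(-13))*(-5*(-9)) = 585*45 = 26325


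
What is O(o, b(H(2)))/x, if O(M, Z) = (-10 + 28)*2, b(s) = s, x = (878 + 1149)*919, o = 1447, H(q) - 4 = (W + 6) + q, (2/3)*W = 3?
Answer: 36/1862813 ≈ 1.9326e-5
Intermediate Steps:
W = 9/2 (W = (3/2)*3 = 9/2 ≈ 4.5000)
H(q) = 29/2 + q (H(q) = 4 + ((9/2 + 6) + q) = 4 + (21/2 + q) = 29/2 + q)
x = 1862813 (x = 2027*919 = 1862813)
O(M, Z) = 36 (O(M, Z) = 18*2 = 36)
O(o, b(H(2)))/x = 36/1862813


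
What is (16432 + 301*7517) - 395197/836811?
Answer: 1907132877542/836811 ≈ 2.2790e+6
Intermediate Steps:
(16432 + 301*7517) - 395197/836811 = (16432 + 2262617) - 395197*1/836811 = 2279049 - 395197/836811 = 1907132877542/836811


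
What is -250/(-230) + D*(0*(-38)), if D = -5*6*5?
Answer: 25/23 ≈ 1.0870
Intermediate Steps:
D = -150 (D = -30*5 = -150)
-250/(-230) + D*(0*(-38)) = -250/(-230) - 0*(-38) = -250*(-1/230) - 150*0 = 25/23 + 0 = 25/23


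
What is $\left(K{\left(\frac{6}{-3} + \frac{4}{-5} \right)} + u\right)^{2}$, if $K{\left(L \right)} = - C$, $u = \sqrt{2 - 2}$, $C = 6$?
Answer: $36$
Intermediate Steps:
$u = 0$ ($u = \sqrt{0} = 0$)
$K{\left(L \right)} = -6$ ($K{\left(L \right)} = \left(-1\right) 6 = -6$)
$\left(K{\left(\frac{6}{-3} + \frac{4}{-5} \right)} + u\right)^{2} = \left(-6 + 0\right)^{2} = \left(-6\right)^{2} = 36$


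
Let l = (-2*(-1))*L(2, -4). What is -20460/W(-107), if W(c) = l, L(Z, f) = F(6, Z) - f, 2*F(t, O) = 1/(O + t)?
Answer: -32736/13 ≈ -2518.2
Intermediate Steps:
F(t, O) = 1/(2*(O + t))
L(Z, f) = 1/(2*(6 + Z)) - f (L(Z, f) = 1/(2*(Z + 6)) - f = 1/(2*(6 + Z)) - f)
l = 65/8 (l = (-2*(-1))*((½ - 1*(-4)*(6 + 2))/(6 + 2)) = 2*((½ - 1*(-4)*8)/8) = 2*((½ + 32)/8) = 2*((⅛)*(65/2)) = 2*(65/16) = 65/8 ≈ 8.1250)
W(c) = 65/8
-20460/W(-107) = -20460/65/8 = -20460*8/65 = -32736/13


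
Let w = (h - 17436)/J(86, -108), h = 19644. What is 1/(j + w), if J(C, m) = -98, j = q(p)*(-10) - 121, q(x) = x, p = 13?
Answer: -49/13403 ≈ -0.0036559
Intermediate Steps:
j = -251 (j = 13*(-10) - 121 = -130 - 121 = -251)
w = -1104/49 (w = (19644 - 17436)/(-98) = 2208*(-1/98) = -1104/49 ≈ -22.531)
1/(j + w) = 1/(-251 - 1104/49) = 1/(-13403/49) = -49/13403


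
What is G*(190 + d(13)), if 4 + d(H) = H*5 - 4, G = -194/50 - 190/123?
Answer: -4120207/3075 ≈ -1339.9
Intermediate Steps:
G = -16681/3075 (G = -194*1/50 - 190*1/123 = -97/25 - 190/123 = -16681/3075 ≈ -5.4247)
d(H) = -8 + 5*H (d(H) = -4 + (H*5 - 4) = -4 + (5*H - 4) = -4 + (-4 + 5*H) = -8 + 5*H)
G*(190 + d(13)) = -16681*(190 + (-8 + 5*13))/3075 = -16681*(190 + (-8 + 65))/3075 = -16681*(190 + 57)/3075 = -16681/3075*247 = -4120207/3075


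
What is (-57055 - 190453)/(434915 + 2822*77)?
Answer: -247508/652209 ≈ -0.37949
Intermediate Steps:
(-57055 - 190453)/(434915 + 2822*77) = -247508/(434915 + 217294) = -247508/652209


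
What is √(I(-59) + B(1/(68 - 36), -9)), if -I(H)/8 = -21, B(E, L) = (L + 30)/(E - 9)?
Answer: 2*√69618/41 ≈ 12.871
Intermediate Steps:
B(E, L) = (30 + L)/(-9 + E)
I(H) = 168 (I(H) = -8*(-21) = 168)
√(I(-59) + B(1/(68 - 36), -9)) = √(168 + (30 - 9)/(-9 + 1/(68 - 36))) = √(168 + 21/(-9 + 1/32)) = √(168 + 21/(-287/32)) = √(168 - 32/287*21) = √(168 - 96/41) = √(6792/41) = 2*√69618/41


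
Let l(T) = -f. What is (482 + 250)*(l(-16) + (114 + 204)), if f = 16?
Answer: 221064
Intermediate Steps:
l(T) = -16 (l(T) = -1*16 = -16)
(482 + 250)*(l(-16) + (114 + 204)) = (482 + 250)*(-16 + (114 + 204)) = 732*(-16 + 318) = 732*302 = 221064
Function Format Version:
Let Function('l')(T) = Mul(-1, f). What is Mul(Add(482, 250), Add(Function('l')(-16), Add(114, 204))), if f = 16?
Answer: 221064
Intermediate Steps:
Function('l')(T) = -16 (Function('l')(T) = Mul(-1, 16) = -16)
Mul(Add(482, 250), Add(Function('l')(-16), Add(114, 204))) = Mul(Add(482, 250), Add(-16, Add(114, 204))) = Mul(732, Add(-16, 318)) = Mul(732, 302) = 221064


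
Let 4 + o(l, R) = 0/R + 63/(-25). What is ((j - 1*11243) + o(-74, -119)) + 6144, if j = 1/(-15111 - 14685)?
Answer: -3803101873/744900 ≈ -5105.5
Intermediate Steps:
j = -1/29796 (j = 1/(-29796) = -1/29796 ≈ -3.3562e-5)
o(l, R) = -163/25 (o(l, R) = -4 + (0/R + 63/(-25)) = -4 + (0 + 63*(-1/25)) = -4 + (0 - 63/25) = -4 - 63/25 = -163/25)
((j - 1*11243) + o(-74, -119)) + 6144 = ((-1/29796 - 1*11243) - 163/25) + 6144 = ((-1/29796 - 11243) - 163/25) + 6144 = (-334996429/29796 - 163/25) + 6144 = -8379767473/744900 + 6144 = -3803101873/744900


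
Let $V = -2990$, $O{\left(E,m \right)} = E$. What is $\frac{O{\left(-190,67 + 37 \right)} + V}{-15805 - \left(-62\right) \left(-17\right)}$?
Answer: $\frac{3180}{16859} \approx 0.18862$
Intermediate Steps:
$\frac{O{\left(-190,67 + 37 \right)} + V}{-15805 - \left(-62\right) \left(-17\right)} = \frac{-190 - 2990}{-15805 - \left(-62\right) \left(-17\right)} = - \frac{3180}{-15805 - 1054} = - \frac{3180}{-16859} = \left(-3180\right) \left(- \frac{1}{16859}\right) = \frac{3180}{16859}$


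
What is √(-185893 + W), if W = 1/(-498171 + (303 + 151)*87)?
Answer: I*√39108340534713270/458673 ≈ 431.15*I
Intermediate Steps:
W = -1/458673 (W = 1/(-498171 + 454*87) = 1/(-498171 + 39498) = 1/(-458673) = -1/458673 ≈ -2.1802e-6)
√(-185893 + W) = √(-185893 - 1/458673) = √(-85264099990/458673) = I*√39108340534713270/458673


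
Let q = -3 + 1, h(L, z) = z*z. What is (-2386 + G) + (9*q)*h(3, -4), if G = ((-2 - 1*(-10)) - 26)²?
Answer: -2350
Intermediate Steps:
h(L, z) = z²
q = -2
G = 324 (G = ((-2 + 10) - 26)² = (8 - 26)² = (-18)² = 324)
(-2386 + G) + (9*q)*h(3, -4) = (-2386 + 324) + (9*(-2))*(-4)² = -2062 - 18*16 = -2062 - 288 = -2350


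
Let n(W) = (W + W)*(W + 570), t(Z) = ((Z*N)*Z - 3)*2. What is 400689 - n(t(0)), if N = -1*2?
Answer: 407457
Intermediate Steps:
N = -2
t(Z) = -6 - 4*Z**2 (t(Z) = ((Z*(-2))*Z - 3)*2 = ((-2*Z)*Z - 3)*2 = (-2*Z**2 - 3)*2 = (-3 - 2*Z**2)*2 = -6 - 4*Z**2)
n(W) = 2*W*(570 + W) (n(W) = (2*W)*(570 + W) = 2*W*(570 + W))
400689 - n(t(0)) = 400689 - 2*(-6 - 4*0**2)*(570 + (-6 - 4*0**2)) = 400689 - 2*(-6 - 4*0)*(570 + (-6 - 4*0)) = 400689 - 2*(-6 + 0)*(570 + (-6 + 0)) = 400689 - 2*(-6)*(570 - 6) = 400689 - 2*(-6)*564 = 400689 - 1*(-6768) = 400689 + 6768 = 407457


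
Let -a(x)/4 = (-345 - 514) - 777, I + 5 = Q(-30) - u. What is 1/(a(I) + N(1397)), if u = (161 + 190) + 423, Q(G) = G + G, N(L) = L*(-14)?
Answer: -1/13014 ≈ -7.6840e-5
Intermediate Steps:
N(L) = -14*L
Q(G) = 2*G
u = 774 (u = 351 + 423 = 774)
I = -839 (I = -5 + (2*(-30) - 1*774) = -5 + (-60 - 774) = -5 - 834 = -839)
a(x) = 6544 (a(x) = -4*((-345 - 514) - 777) = -4*(-859 - 777) = -4*(-1636) = 6544)
1/(a(I) + N(1397)) = 1/(6544 - 14*1397) = 1/(6544 - 19558) = 1/(-13014) = -1/13014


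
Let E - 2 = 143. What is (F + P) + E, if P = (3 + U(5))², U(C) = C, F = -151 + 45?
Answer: 103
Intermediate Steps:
F = -106
E = 145 (E = 2 + 143 = 145)
P = 64 (P = (3 + 5)² = 8² = 64)
(F + P) + E = (-106 + 64) + 145 = -42 + 145 = 103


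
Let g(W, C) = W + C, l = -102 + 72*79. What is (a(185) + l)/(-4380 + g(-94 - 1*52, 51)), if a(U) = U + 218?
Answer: -5989/4475 ≈ -1.3383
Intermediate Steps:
a(U) = 218 + U
l = 5586 (l = -102 + 5688 = 5586)
g(W, C) = C + W
(a(185) + l)/(-4380 + g(-94 - 1*52, 51)) = ((218 + 185) + 5586)/(-4380 + (51 + (-94 - 1*52))) = (403 + 5586)/(-4380 + (51 + (-94 - 52))) = 5989/(-4380 + (51 - 146)) = 5989/(-4380 - 95) = 5989/(-4475) = 5989*(-1/4475) = -5989/4475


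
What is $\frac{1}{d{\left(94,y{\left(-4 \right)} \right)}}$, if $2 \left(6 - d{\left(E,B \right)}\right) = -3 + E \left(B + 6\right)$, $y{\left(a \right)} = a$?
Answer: $- \frac{2}{173} \approx -0.011561$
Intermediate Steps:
$d{\left(E,B \right)} = \frac{15}{2} - \frac{E \left(6 + B\right)}{2}$ ($d{\left(E,B \right)} = 6 - \frac{-3 + E \left(B + 6\right)}{2} = 6 - \frac{-3 + E \left(6 + B\right)}{2} = 6 - \left(- \frac{3}{2} + \frac{E \left(6 + B\right)}{2}\right) = \frac{15}{2} - \frac{E \left(6 + B\right)}{2}$)
$\frac{1}{d{\left(94,y{\left(-4 \right)} \right)}} = \frac{1}{\frac{15}{2} - 282 - \left(-2\right) 94} = \frac{1}{\frac{15}{2} - 282 + 188} = \frac{1}{- \frac{173}{2}} = - \frac{2}{173}$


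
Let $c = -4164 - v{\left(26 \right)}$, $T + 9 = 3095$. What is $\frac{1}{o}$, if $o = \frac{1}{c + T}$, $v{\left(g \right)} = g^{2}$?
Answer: $-1754$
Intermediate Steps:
$T = 3086$ ($T = -9 + 3095 = 3086$)
$c = -4840$ ($c = -4164 - 26^{2} = -4164 - 676 = -4840$)
$o = - \frac{1}{1754}$ ($o = \frac{1}{-4840 + 3086} = \frac{1}{-1754} = - \frac{1}{1754} \approx -0.00057013$)
$\frac{1}{o} = \frac{1}{- \frac{1}{1754}} = -1754$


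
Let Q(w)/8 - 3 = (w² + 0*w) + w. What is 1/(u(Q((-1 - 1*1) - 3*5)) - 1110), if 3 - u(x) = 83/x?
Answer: -2200/2435483 ≈ -0.00090331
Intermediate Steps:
Q(w) = 24 + 8*w + 8*w² (Q(w) = 24 + 8*((w² + 0*w) + w) = 24 + 8*((w² + 0) + w) = 24 + 8*(w² + w) = 24 + 8*(w + w²) = 24 + (8*w + 8*w²) = 24 + 8*w + 8*w²)
u(x) = 3 - 83/x
1/(u(Q((-1 - 1*1) - 3*5)) - 1110) = 1/((3 - 83/(24 + 8*((-1 - 1*1) - 3*5) + 8*((-1 - 1*1) - 3*5)²)) - 1110) = 1/((3 - 83/(24 + 8*((-1 - 1) - 15) + 8*((-1 - 1) - 15)²)) - 1110) = 1/((3 - 83/(24 + 8*(-2 - 15) + 8*(-2 - 15)²)) - 1110) = 1/((3 - 83/(24 + 8*(-17) + 8*(-17)²)) - 1110) = 1/((3 - 83/(24 - 136 + 8*289)) - 1110) = 1/((3 - 83/(24 - 136 + 2312)) - 1110) = 1/((3 - 83/2200) - 1110) = 1/(6517/2200 - 1110) = 1/(-2435483/2200) = -2200/2435483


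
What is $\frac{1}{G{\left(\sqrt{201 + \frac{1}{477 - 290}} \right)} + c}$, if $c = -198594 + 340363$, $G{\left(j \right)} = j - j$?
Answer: $\frac{1}{141769} \approx 7.0537 \cdot 10^{-6}$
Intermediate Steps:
$G{\left(j \right)} = 0$
$c = 141769$
$\frac{1}{G{\left(\sqrt{201 + \frac{1}{477 - 290}} \right)} + c} = \frac{1}{0 + 141769} = \frac{1}{141769}$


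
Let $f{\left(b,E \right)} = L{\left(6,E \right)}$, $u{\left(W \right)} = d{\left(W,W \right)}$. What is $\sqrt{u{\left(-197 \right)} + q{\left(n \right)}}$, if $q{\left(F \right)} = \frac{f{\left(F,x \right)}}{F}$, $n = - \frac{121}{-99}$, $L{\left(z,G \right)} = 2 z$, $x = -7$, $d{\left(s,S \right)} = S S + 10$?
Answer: $\frac{\sqrt{4698287}}{11} \approx 197.05$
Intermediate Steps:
$d{\left(s,S \right)} = 10 + S^{2}$ ($d{\left(s,S \right)} = S^{2} + 10 = 10 + S^{2}$)
$u{\left(W \right)} = 10 + W^{2}$
$n = \frac{11}{9}$ ($n = \left(-121\right) \left(- \frac{1}{99}\right) = \frac{11}{9} \approx 1.2222$)
$f{\left(b,E \right)} = 12$ ($f{\left(b,E \right)} = 2 \cdot 6 = 12$)
$q{\left(F \right)} = \frac{12}{F}$
$\sqrt{u{\left(-197 \right)} + q{\left(n \right)}} = \sqrt{\left(10 + \left(-197\right)^{2}\right) + \frac{12}{\frac{11}{9}}} = \sqrt{\left(10 + 38809\right) + 12 \cdot \frac{9}{11}} = \sqrt{38819 + \frac{108}{11}} = \sqrt{\frac{427117}{11}} = \frac{\sqrt{4698287}}{11}$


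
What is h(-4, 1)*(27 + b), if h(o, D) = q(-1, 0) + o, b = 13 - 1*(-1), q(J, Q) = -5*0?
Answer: -164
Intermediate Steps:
q(J, Q) = 0
b = 14 (b = 13 + 1 = 14)
h(o, D) = o (h(o, D) = 0 + o = o)
h(-4, 1)*(27 + b) = -4*(27 + 14) = -4*41 = -164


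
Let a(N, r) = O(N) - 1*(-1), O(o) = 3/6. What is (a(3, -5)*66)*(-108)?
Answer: -10692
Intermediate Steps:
O(o) = ½ (O(o) = 3*(⅙) = ½)
a(N, r) = 3/2 (a(N, r) = ½ - 1*(-1) = ½ + 1 = 3/2)
(a(3, -5)*66)*(-108) = ((3/2)*66)*(-108) = 99*(-108) = -10692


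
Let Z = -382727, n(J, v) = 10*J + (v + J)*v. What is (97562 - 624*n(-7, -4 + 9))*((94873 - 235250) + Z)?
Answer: -77148424128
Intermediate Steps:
n(J, v) = 10*J + v*(J + v) (n(J, v) = 10*J + (J + v)*v = 10*J + v*(J + v))
(97562 - 624*n(-7, -4 + 9))*((94873 - 235250) + Z) = (97562 - 624*((-4 + 9)**2 + 10*(-7) - 7*(-4 + 9)))*((94873 - 235250) - 382727) = (97562 - 624*(5**2 - 70 - 7*5))*(-140377 - 382727) = (97562 - 624*(25 - 70 - 35))*(-523104) = (97562 - 624*(-80))*(-523104) = (97562 + 49920)*(-523104) = 147482*(-523104) = -77148424128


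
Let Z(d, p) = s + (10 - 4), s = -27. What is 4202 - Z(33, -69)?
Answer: 4223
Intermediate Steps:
Z(d, p) = -21 (Z(d, p) = -27 + (10 - 4) = -27 + 6 = -21)
4202 - Z(33, -69) = 4202 - 1*(-21) = 4202 + 21 = 4223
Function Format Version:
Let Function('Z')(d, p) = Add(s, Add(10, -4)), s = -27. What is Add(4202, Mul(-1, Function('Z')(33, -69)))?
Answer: 4223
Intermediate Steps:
Function('Z')(d, p) = -21 (Function('Z')(d, p) = Add(-27, Add(10, -4)) = Add(-27, 6) = -21)
Add(4202, Mul(-1, Function('Z')(33, -69))) = Add(4202, Mul(-1, -21)) = Add(4202, 21) = 4223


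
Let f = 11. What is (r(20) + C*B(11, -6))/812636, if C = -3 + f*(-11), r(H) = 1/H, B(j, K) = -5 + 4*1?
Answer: 2481/16252720 ≈ 0.00015265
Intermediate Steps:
B(j, K) = -1 (B(j, K) = -5 + 4 = -1)
C = -124 (C = -3 + 11*(-11) = -3 - 121 = -124)
(r(20) + C*B(11, -6))/812636 = (1/20 - 124*(-1))/812636 = (1/20 + 124)*(1/812636) = (2481/20)*(1/812636) = 2481/16252720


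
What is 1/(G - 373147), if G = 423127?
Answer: 1/49980 ≈ 2.0008e-5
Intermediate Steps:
1/(G - 373147) = 1/(423127 - 373147) = 1/49980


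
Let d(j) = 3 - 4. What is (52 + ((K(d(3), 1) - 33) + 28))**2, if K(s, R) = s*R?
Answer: 2116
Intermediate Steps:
d(j) = -1
K(s, R) = R*s
(52 + ((K(d(3), 1) - 33) + 28))**2 = (52 + ((1*(-1) - 33) + 28))**2 = (52 + ((-1 - 33) + 28))**2 = (52 + (-34 + 28))**2 = (52 - 6)**2 = 46**2 = 2116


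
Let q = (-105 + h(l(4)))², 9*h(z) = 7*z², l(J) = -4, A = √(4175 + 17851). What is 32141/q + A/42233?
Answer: 2603421/693889 + √22026/42233 ≈ 3.7554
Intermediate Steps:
A = √22026 ≈ 148.41
h(z) = 7*z²/9 (h(z) = (7*z²)/9 = 7*z²/9)
q = 693889/81 (q = (-105 + (7/9)*(-4)²)² = (-105 + (7/9)*16)² = (-105 + 112/9)² = (-833/9)² = 693889/81 ≈ 8566.5)
32141/q + A/42233 = 32141/(693889/81) + √22026/42233 = 32141*(81/693889) + √22026*(1/42233) = 2603421/693889 + √22026/42233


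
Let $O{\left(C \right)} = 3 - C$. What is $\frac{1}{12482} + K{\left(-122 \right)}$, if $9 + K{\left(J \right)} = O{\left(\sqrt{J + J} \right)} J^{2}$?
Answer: $\frac{557233927}{12482} - 29768 i \sqrt{61} \approx 44643.0 - 2.325 \cdot 10^{5} i$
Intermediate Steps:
$K{\left(J \right)} = -9 + J^{2} \left(3 - \sqrt{2} \sqrt{J}\right)$ ($K{\left(J \right)} = -9 + \left(3 - \sqrt{J + J}\right) J^{2} = -9 + \left(3 - \sqrt{2 J}\right) J^{2} = -9 + \left(3 - \sqrt{2} \sqrt{J}\right) J^{2} = -9 + J^{2} \left(3 - \sqrt{2} \sqrt{J}\right)$)
$\frac{1}{12482} + K{\left(-122 \right)} = \frac{1}{12482} - \left(9 - \left(-122\right)^{2} \left(3 - \sqrt{2} \sqrt{-122}\right)\right) = \frac{1}{12482} - \left(9 - 14884 \left(3 - \sqrt{2} i \sqrt{122}\right)\right) = \frac{1}{12482} - \left(9 - 14884 \left(3 - 2 i \sqrt{61}\right)\right) = \frac{1}{12482} + \left(-9 + \left(44652 - 29768 i \sqrt{61}\right)\right) = \frac{1}{12482} + \left(44643 - 29768 i \sqrt{61}\right) = \frac{557233927}{12482} - 29768 i \sqrt{61}$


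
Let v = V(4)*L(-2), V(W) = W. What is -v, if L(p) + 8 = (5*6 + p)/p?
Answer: 88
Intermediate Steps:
L(p) = -8 + (30 + p)/p (L(p) = -8 + (5*6 + p)/p = -8 + (30 + p)/p)
v = -88 (v = 4*(-7 + 30/(-2)) = 4*(-7 + 30*(-1/2)) = 4*(-7 - 15) = 4*(-22) = -88)
-v = -1*(-88) = 88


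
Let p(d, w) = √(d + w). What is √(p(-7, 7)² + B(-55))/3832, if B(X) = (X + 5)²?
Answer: 25/1916 ≈ 0.013048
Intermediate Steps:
B(X) = (5 + X)²
√(p(-7, 7)² + B(-55))/3832 = √((√(-7 + 7))² + (5 - 55)²)/3832 = √((√0)² + (-50)²)*(1/3832) = √(0² + 2500)*(1/3832) = √(0 + 2500)*(1/3832) = √2500*(1/3832) = 50*(1/3832) = 25/1916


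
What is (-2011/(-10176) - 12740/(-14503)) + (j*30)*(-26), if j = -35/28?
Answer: 144051772573/147582528 ≈ 976.08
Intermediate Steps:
j = -5/4 (j = -35*1/28 = -5/4 ≈ -1.2500)
(-2011/(-10176) - 12740/(-14503)) + (j*30)*(-26) = (-2011/(-10176) - 12740/(-14503)) - 5/4*30*(-26) = (-2011*(-1/10176) - 12740*(-1/14503)) - 75/2*(-26) = (2011/10176 + 12740/14503) + 975 = 158807773/147582528 + 975 = 144051772573/147582528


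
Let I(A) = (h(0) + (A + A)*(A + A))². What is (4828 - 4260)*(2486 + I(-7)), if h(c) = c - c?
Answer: 23232336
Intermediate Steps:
h(c) = 0
I(A) = 16*A⁴ (I(A) = (0 + (A + A)*(A + A))² = (0 + (2*A)*(2*A))² = (0 + 4*A²)² = (4*A²)² = 16*A⁴)
(4828 - 4260)*(2486 + I(-7)) = (4828 - 4260)*(2486 + 16*(-7)⁴) = 568*(2486 + 16*2401) = 568*(2486 + 38416) = 568*40902 = 23232336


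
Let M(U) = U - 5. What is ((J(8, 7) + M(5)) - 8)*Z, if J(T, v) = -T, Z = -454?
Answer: 7264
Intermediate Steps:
M(U) = -5 + U
((J(8, 7) + M(5)) - 8)*Z = ((-1*8 + (-5 + 5)) - 8)*(-454) = ((-8 + 0) - 8)*(-454) = (-8 - 8)*(-454) = -16*(-454) = 7264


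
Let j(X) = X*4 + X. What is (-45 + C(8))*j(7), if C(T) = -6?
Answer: -1785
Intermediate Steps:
j(X) = 5*X (j(X) = 4*X + X = 5*X)
(-45 + C(8))*j(7) = (-45 - 6)*(5*7) = -51*35 = -1785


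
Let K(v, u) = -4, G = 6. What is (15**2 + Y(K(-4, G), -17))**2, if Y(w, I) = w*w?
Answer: 58081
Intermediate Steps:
Y(w, I) = w**2
(15**2 + Y(K(-4, G), -17))**2 = (15**2 + (-4)**2)**2 = (225 + 16)**2 = 241**2 = 58081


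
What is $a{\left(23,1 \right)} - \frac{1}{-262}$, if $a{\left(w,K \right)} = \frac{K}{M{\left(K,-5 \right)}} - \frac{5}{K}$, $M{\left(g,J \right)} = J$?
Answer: $- \frac{6807}{1310} \approx -5.1962$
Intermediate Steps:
$a{\left(w,K \right)} = - \frac{5}{K} - \frac{K}{5}$ ($a{\left(w,K \right)} = \frac{K}{-5} - \frac{5}{K} = K \left(- \frac{1}{5}\right) - \frac{5}{K} = - \frac{K}{5} - \frac{5}{K} = - \frac{5}{K} - \frac{K}{5}$)
$a{\left(23,1 \right)} - \frac{1}{-262} = \left(- \frac{5}{1} - \frac{1}{5}\right) - \frac{1}{-262} = \left(\left(-5\right) 1 - \frac{1}{5}\right) - - \frac{1}{262} = \left(-5 - \frac{1}{5}\right) + \frac{1}{262} = - \frac{26}{5} + \frac{1}{262} = - \frac{6807}{1310}$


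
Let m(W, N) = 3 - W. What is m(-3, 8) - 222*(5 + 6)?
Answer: -2436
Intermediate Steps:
m(-3, 8) - 222*(5 + 6) = (3 - 1*(-3)) - 222*(5 + 6) = (3 + 3) - 222*11 = 6 - 37*66 = 6 - 2442 = -2436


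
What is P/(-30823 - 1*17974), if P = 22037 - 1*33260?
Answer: 11223/48797 ≈ 0.22999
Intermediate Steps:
P = -11223 (P = 22037 - 33260 = -11223)
P/(-30823 - 1*17974) = -11223/(-30823 - 1*17974) = -11223/(-30823 - 17974) = -11223/(-48797) = -11223*(-1/48797) = 11223/48797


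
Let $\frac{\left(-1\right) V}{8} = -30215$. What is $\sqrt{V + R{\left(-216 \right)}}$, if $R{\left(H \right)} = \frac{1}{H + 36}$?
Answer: $\frac{7 \sqrt{4439755}}{30} \approx 491.65$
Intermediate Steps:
$R{\left(H \right)} = \frac{1}{36 + H}$
$V = 241720$ ($V = \left(-8\right) \left(-30215\right) = 241720$)
$\sqrt{V + R{\left(-216 \right)}} = \sqrt{241720 + \frac{1}{36 - 216}} = \sqrt{241720 + \frac{1}{-180}} = \sqrt{241720 - \frac{1}{180}} = \sqrt{\frac{43509599}{180}} = \frac{7 \sqrt{4439755}}{30}$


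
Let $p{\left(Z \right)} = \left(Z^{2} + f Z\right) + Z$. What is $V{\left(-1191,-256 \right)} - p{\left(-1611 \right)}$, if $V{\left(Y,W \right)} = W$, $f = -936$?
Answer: $-4101862$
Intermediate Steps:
$p{\left(Z \right)} = Z^{2} - 935 Z$ ($p{\left(Z \right)} = \left(Z^{2} - 936 Z\right) + Z = Z^{2} - 935 Z$)
$V{\left(-1191,-256 \right)} - p{\left(-1611 \right)} = -256 - - 1611 \left(-935 - 1611\right) = -256 - \left(-1611\right) \left(-2546\right) = -256 - 4101606 = -4101862$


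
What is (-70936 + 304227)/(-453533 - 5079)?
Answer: -233291/458612 ≈ -0.50869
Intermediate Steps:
(-70936 + 304227)/(-453533 - 5079) = 233291/(-458612) = 233291*(-1/458612) = -233291/458612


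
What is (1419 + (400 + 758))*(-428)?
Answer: -1102956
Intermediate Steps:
(1419 + (400 + 758))*(-428) = (1419 + 1158)*(-428) = 2577*(-428) = -1102956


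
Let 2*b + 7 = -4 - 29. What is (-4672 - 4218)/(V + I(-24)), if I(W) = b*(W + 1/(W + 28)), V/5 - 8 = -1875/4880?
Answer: -1735328/100153 ≈ -17.327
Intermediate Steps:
V = 37165/976 (V = 40 + 5*(-1875/4880) = 40 + 5*(-1875*1/4880) = 40 + 5*(-375/976) = 40 - 1875/976 = 37165/976 ≈ 38.079)
b = -20 (b = -7/2 + (-4 - 29)/2 = -7/2 + (1/2)*(-33) = -7/2 - 33/2 = -20)
I(W) = -20*W - 20/(28 + W) (I(W) = -20*(W + 1/(W + 28)) = -20*(W + 1/(28 + W)) = -20*W - 20/(28 + W))
(-4672 - 4218)/(V + I(-24)) = (-4672 - 4218)/(37165/976 + 20*(-1 - 1*(-24)**2 - 28*(-24))/(28 - 24)) = -8890/(37165/976 + 20*(-1 - 1*576 + 672)/4) = -8890/(37165/976 + 20*(1/4)*(-1 - 576 + 672)) = -8890/(37165/976 + 20*(1/4)*95) = -8890/(37165/976 + 475) = -8890/500765/976 = -8890*976/500765 = -1735328/100153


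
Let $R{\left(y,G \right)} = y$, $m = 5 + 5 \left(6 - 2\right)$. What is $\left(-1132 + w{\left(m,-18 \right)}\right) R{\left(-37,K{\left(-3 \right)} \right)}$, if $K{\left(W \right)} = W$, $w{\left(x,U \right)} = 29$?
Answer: $40811$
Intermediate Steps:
$m = 25$ ($m = 5 + 5 \cdot 4 = 5 + 20 = 25$)
$\left(-1132 + w{\left(m,-18 \right)}\right) R{\left(-37,K{\left(-3 \right)} \right)} = \left(-1132 + 29\right) \left(-37\right) = \left(-1103\right) \left(-37\right) = 40811$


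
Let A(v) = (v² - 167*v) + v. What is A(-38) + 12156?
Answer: 19908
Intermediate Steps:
A(v) = v² - 166*v
A(-38) + 12156 = -38*(-166 - 38) + 12156 = -38*(-204) + 12156 = 7752 + 12156 = 19908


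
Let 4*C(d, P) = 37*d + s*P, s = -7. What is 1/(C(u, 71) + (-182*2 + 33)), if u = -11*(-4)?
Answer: -4/193 ≈ -0.020725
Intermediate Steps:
u = 44
C(d, P) = -7*P/4 + 37*d/4 (C(d, P) = (37*d - 7*P)/4 = (-7*P + 37*d)/4 = -7*P/4 + 37*d/4)
1/(C(u, 71) + (-182*2 + 33)) = 1/((-7/4*71 + (37/4)*44) + (-182*2 + 33)) = 1/((-497/4 + 407) + (-26*14 + 33)) = 1/(1131/4 + (-364 + 33)) = 1/(1131/4 - 331) = 1/(-193/4) = -4/193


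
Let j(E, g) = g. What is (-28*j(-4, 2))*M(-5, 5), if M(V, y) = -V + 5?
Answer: -560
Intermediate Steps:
M(V, y) = 5 - V
(-28*j(-4, 2))*M(-5, 5) = (-28*2)*(5 - 1*(-5)) = -56*(5 + 5) = -56*10 = -560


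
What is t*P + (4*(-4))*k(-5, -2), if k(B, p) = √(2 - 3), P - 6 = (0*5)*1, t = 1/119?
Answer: 6/119 - 16*I ≈ 0.05042 - 16.0*I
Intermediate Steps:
t = 1/119 ≈ 0.0084034
P = 6 (P = 6 + (0*5)*1 = 6 + 0*1 = 6 + 0 = 6)
k(B, p) = I (k(B, p) = √(-1) = I)
t*P + (4*(-4))*k(-5, -2) = (1/119)*6 + (4*(-4))*I = 6/119 - 16*I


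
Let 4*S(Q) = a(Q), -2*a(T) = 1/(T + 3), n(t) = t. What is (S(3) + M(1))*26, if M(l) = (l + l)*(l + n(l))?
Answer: 2483/24 ≈ 103.46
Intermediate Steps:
a(T) = -1/(2*(3 + T)) (a(T) = -1/(2*(T + 3)) = -1/(2*(3 + T)))
S(Q) = -1/(4*(6 + 2*Q)) (S(Q) = (-1/(6 + 2*Q))/4 = -1/(4*(6 + 2*Q)))
M(l) = 4*l² (M(l) = (l + l)*(l + l) = (2*l)*(2*l) = 4*l²)
(S(3) + M(1))*26 = (-1/(24 + 8*3) + 4*1²)*26 = (-1/(24 + 24) + 4*1)*26 = (-1/48 + 4)*26 = (191/48)*26 = 2483/24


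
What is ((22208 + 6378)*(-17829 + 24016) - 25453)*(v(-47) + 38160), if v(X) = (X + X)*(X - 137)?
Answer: 9806624369824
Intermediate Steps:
v(X) = 2*X*(-137 + X) (v(X) = (2*X)*(-137 + X) = 2*X*(-137 + X))
((22208 + 6378)*(-17829 + 24016) - 25453)*(v(-47) + 38160) = ((22208 + 6378)*(-17829 + 24016) - 25453)*(2*(-47)*(-137 - 47) + 38160) = (28586*6187 - 25453)*(2*(-47)*(-184) + 38160) = (176861582 - 25453)*(17296 + 38160) = 176836129*55456 = 9806624369824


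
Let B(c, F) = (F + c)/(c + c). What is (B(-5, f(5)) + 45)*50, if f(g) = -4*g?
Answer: 2375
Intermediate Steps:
B(c, F) = (F + c)/(2*c) (B(c, F) = (F + c)/((2*c)) = (F + c)*(1/(2*c)) = (F + c)/(2*c))
(B(-5, f(5)) + 45)*50 = ((1/2)*(-4*5 - 5)/(-5) + 45)*50 = ((1/2)*(-1/5)*(-20 - 5) + 45)*50 = ((1/2)*(-1/5)*(-25) + 45)*50 = (5/2 + 45)*50 = (95/2)*50 = 2375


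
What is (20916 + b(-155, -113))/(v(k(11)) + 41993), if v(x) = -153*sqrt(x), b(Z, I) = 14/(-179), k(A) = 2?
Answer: 157219692350/315642376349 + 572824350*sqrt(2)/315642376349 ≈ 0.50066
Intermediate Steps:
b(Z, I) = -14/179 (b(Z, I) = 14*(-1/179) = -14/179)
(20916 + b(-155, -113))/(v(k(11)) + 41993) = (20916 - 14/179)/(-153*sqrt(2) + 41993) = 3743950/(179*(41993 - 153*sqrt(2)))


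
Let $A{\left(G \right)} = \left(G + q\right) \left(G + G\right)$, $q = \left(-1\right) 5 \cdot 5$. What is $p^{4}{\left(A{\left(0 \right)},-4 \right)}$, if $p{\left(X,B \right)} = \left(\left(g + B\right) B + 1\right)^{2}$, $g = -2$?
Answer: $152587890625$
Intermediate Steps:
$q = -25$ ($q = \left(-5\right) 5 = -25$)
$A{\left(G \right)} = 2 G \left(-25 + G\right)$ ($A{\left(G \right)} = \left(G - 25\right) \left(G + G\right) = \left(-25 + G\right) 2 G = 2 G \left(-25 + G\right)$)
$p{\left(X,B \right)} = \left(1 + B \left(-2 + B\right)\right)^{2}$ ($p{\left(X,B \right)} = \left(\left(-2 + B\right) B + 1\right)^{2} = \left(B \left(-2 + B\right) + 1\right)^{2} = \left(1 + B \left(-2 + B\right)\right)^{2}$)
$p^{4}{\left(A{\left(0 \right)},-4 \right)} = \left(\left(1 + \left(-4\right)^{2} - -8\right)^{2}\right)^{4} = \left(\left(1 + 16 + 8\right)^{2}\right)^{4} = \left(25^{2}\right)^{4} = 625^{4} = 152587890625$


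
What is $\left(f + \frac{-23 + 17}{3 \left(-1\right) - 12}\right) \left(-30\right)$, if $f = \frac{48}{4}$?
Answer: $-372$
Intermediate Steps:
$f = 12$ ($f = 48 \cdot \frac{1}{4} = 12$)
$\left(f + \frac{-23 + 17}{3 \left(-1\right) - 12}\right) \left(-30\right) = \left(12 + \frac{-23 + 17}{3 \left(-1\right) - 12}\right) \left(-30\right) = \left(12 - \frac{6}{-3 - 12}\right) \left(-30\right) = \left(12 - \frac{6}{-15}\right) \left(-30\right) = \left(12 - - \frac{2}{5}\right) \left(-30\right) = \left(12 + \frac{2}{5}\right) \left(-30\right) = \frac{62}{5} \left(-30\right) = -372$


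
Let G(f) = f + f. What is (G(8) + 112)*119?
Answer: 15232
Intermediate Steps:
G(f) = 2*f
(G(8) + 112)*119 = (2*8 + 112)*119 = (16 + 112)*119 = 128*119 = 15232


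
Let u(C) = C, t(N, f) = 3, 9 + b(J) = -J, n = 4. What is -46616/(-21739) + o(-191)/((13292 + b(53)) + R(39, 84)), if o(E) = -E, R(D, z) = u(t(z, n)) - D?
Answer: 619203653/286824366 ≈ 2.1588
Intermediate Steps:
b(J) = -9 - J
R(D, z) = 3 - D
-46616/(-21739) + o(-191)/((13292 + b(53)) + R(39, 84)) = -46616/(-21739) + (-1*(-191))/((13292 + (-9 - 1*53)) + (3 - 1*39)) = -46616*(-1/21739) + 191/((13292 + (-9 - 53)) + (3 - 39)) = 46616/21739 + 191/((13292 - 62) - 36) = 46616/21739 + 191/(13230 - 36) = 46616/21739 + 191/13194 = 619203653/286824366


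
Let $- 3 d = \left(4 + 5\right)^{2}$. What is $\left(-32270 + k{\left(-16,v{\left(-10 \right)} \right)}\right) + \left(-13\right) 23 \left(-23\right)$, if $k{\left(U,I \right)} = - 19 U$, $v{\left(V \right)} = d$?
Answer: $-25089$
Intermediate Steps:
$d = -27$ ($d = - \frac{\left(4 + 5\right)^{2}}{3} = - \frac{9^{2}}{3} = \left(- \frac{1}{3}\right) 81 = -27$)
$v{\left(V \right)} = -27$
$\left(-32270 + k{\left(-16,v{\left(-10 \right)} \right)}\right) + \left(-13\right) 23 \left(-23\right) = \left(-32270 - -304\right) + \left(-13\right) 23 \left(-23\right) = \left(-32270 + 304\right) - -6877 = -31966 + 6877 = -25089$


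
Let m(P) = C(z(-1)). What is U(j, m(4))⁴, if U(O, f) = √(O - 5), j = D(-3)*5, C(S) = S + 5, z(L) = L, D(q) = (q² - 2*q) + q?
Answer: 3025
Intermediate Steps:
D(q) = q² - q
C(S) = 5 + S
m(P) = 4 (m(P) = 5 - 1 = 4)
j = 60 (j = -3*(-1 - 3)*5 = -3*(-4)*5 = 12*5 = 60)
U(O, f) = √(-5 + O)
U(j, m(4))⁴ = (√(-5 + 60))⁴ = (√55)⁴ = 3025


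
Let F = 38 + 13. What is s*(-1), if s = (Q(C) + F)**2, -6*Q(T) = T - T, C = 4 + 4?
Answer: -2601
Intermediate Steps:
C = 8
Q(T) = 0 (Q(T) = -(T - T)/6 = -1/6*0 = 0)
F = 51
s = 2601 (s = (0 + 51)**2 = 51**2 = 2601)
s*(-1) = 2601*(-1) = -2601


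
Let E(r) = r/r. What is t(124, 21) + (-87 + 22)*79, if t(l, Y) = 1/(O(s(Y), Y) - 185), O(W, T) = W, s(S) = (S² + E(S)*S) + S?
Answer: -1530229/298 ≈ -5135.0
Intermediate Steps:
E(r) = 1
s(S) = S² + 2*S (s(S) = (S² + 1*S) + S = (S² + S) + S = (S + S²) + S = S² + 2*S)
t(l, Y) = 1/(-185 + Y*(2 + Y)) (t(l, Y) = 1/(Y*(2 + Y) - 185) = 1/(-185 + Y*(2 + Y)))
t(124, 21) + (-87 + 22)*79 = 1/(-185 + 21*(2 + 21)) + (-87 + 22)*79 = 1/(-185 + 21*23) - 65*79 = 1/(-185 + 483) - 5135 = 1/298 - 5135 = -1530229/298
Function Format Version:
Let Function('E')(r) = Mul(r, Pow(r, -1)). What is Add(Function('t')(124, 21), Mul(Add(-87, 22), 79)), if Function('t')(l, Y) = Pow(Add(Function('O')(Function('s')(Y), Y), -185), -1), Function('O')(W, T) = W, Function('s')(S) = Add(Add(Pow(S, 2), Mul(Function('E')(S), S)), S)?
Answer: Rational(-1530229, 298) ≈ -5135.0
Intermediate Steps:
Function('E')(r) = 1
Function('s')(S) = Add(Pow(S, 2), Mul(2, S)) (Function('s')(S) = Add(Add(Pow(S, 2), Mul(1, S)), S) = Add(Add(Pow(S, 2), S), S) = Add(Add(S, Pow(S, 2)), S) = Add(Pow(S, 2), Mul(2, S)))
Function('t')(l, Y) = Pow(Add(-185, Mul(Y, Add(2, Y))), -1) (Function('t')(l, Y) = Pow(Add(Mul(Y, Add(2, Y)), -185), -1) = Pow(Add(-185, Mul(Y, Add(2, Y))), -1))
Add(Function('t')(124, 21), Mul(Add(-87, 22), 79)) = Add(Pow(Add(-185, Mul(21, Add(2, 21))), -1), Mul(Add(-87, 22), 79)) = Add(Pow(Add(-185, Mul(21, 23)), -1), Mul(-65, 79)) = Add(Pow(Add(-185, 483), -1), -5135) = Add(Pow(298, -1), -5135) = Add(Rational(1, 298), -5135) = Rational(-1530229, 298)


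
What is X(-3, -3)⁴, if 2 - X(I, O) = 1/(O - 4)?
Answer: 50625/2401 ≈ 21.085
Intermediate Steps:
X(I, O) = 2 - 1/(-4 + O) (X(I, O) = 2 - 1/(O - 4) = 2 - 1/(-4 + O))
X(-3, -3)⁴ = ((-9 + 2*(-3))/(-4 - 3))⁴ = ((-9 - 6)/(-7))⁴ = (-⅐*(-15))⁴ = (15/7)⁴ = 50625/2401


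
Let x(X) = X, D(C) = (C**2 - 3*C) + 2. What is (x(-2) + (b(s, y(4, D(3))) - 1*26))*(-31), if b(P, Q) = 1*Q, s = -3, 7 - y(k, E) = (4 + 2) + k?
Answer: 961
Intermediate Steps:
D(C) = 2 + C**2 - 3*C
y(k, E) = 1 - k (y(k, E) = 7 - ((4 + 2) + k) = 7 - (6 + k) = 7 + (-6 - k) = 1 - k)
b(P, Q) = Q
(x(-2) + (b(s, y(4, D(3))) - 1*26))*(-31) = (-2 + ((1 - 1*4) - 1*26))*(-31) = (-2 + ((1 - 4) - 26))*(-31) = (-2 + (-3 - 26))*(-31) = (-2 - 29)*(-31) = -31*(-31) = 961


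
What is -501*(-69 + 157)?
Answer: -44088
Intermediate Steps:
-501*(-69 + 157) = -501*88 = -1*44088 = -44088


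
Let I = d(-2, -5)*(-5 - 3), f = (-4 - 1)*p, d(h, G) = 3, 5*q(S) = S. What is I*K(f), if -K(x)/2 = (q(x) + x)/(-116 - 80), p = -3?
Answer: -216/49 ≈ -4.4082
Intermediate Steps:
q(S) = S/5
f = 15 (f = (-4 - 1)*(-3) = -5*(-3) = 15)
K(x) = 3*x/245 (K(x) = -2*(x/5 + x)/(-116 - 80) = -2*6*x/5/(-196) = -2*6*x/5*(-1)/196 = -(-3)*x/245 = 3*x/245)
I = -24 (I = 3*(-5 - 3) = 3*(-8) = -24)
I*K(f) = -72*15/245 = -24*9/49 = -216/49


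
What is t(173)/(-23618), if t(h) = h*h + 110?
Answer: -30039/23618 ≈ -1.2719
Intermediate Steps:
t(h) = 110 + h² (t(h) = h² + 110 = 110 + h²)
t(173)/(-23618) = (110 + 173²)/(-23618) = (110 + 29929)*(-1/23618) = 30039*(-1/23618) = -30039/23618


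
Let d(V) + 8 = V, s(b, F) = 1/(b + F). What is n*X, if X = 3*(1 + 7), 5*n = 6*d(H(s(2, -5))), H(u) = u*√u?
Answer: -1152/5 - 16*I*√3/5 ≈ -230.4 - 5.5426*I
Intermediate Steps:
s(b, F) = 1/(F + b)
H(u) = u^(3/2)
d(V) = -8 + V
n = -48/5 - 2*I*√3/15 (n = (6*(-8 + (1/(-5 + 2))^(3/2)))/5 = (6*(-8 + (1/(-3))^(3/2)))/5 = (6*(-8 + (-⅓)^(3/2)))/5 = (6*(-8 - I*√3/9))/5 = (-48 - 2*I*√3/3)/5 = -48/5 - 2*I*√3/15 ≈ -9.6 - 0.23094*I)
X = 24 (X = 3*8 = 24)
n*X = (-48/5 - 2*I*√3/15)*24 = -1152/5 - 16*I*√3/5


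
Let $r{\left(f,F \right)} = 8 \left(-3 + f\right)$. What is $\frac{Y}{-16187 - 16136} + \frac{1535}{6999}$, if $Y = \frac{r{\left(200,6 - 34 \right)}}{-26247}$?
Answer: $\frac{434092354753}{1979274695073} \approx 0.21932$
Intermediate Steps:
$r{\left(f,F \right)} = -24 + 8 f$
$Y = - \frac{1576}{26247}$ ($Y = \frac{-24 + 8 \cdot 200}{-26247} = \left(-24 + 1600\right) \left(- \frac{1}{26247}\right) = 1576 \left(- \frac{1}{26247}\right) = - \frac{1576}{26247} \approx -0.060045$)
$\frac{Y}{-16187 - 16136} + \frac{1535}{6999} = - \frac{1576}{26247 \left(-16187 - 16136\right)} + \frac{1535}{6999} = - \frac{1576}{26247 \left(-16187 - 16136\right)} + 1535 \cdot \frac{1}{6999} = - \frac{1576}{26247 \left(-32323\right)} + \frac{1535}{6999} = \left(- \frac{1576}{26247}\right) \left(- \frac{1}{32323}\right) + \frac{1535}{6999} = \frac{1576}{848381781} + \frac{1535}{6999} = \frac{434092354753}{1979274695073}$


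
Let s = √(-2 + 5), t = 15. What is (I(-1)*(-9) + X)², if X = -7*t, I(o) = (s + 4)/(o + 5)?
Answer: 208179/16 + 513*√3 ≈ 13900.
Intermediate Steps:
s = √3 ≈ 1.7320
I(o) = (4 + √3)/(5 + o) (I(o) = (√3 + 4)/(o + 5) = (4 + √3)/(5 + o))
X = -105 (X = -7*15 = -105)
(I(-1)*(-9) + X)² = (((4 + √3)/(5 - 1))*(-9) - 105)² = (((4 + √3)/4)*(-9) - 105)² = ((1 + √3/4)*(-9) - 105)² = ((-9 - 9*√3/4) - 105)² = (-114 - 9*√3/4)²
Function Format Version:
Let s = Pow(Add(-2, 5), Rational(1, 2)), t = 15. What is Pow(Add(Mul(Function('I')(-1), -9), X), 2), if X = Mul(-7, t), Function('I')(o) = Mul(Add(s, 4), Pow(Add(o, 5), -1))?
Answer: Add(Rational(208179, 16), Mul(513, Pow(3, Rational(1, 2)))) ≈ 13900.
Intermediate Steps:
s = Pow(3, Rational(1, 2)) ≈ 1.7320
Function('I')(o) = Mul(Pow(Add(5, o), -1), Add(4, Pow(3, Rational(1, 2)))) (Function('I')(o) = Mul(Add(Pow(3, Rational(1, 2)), 4), Pow(Add(o, 5), -1)) = Mul(Add(4, Pow(3, Rational(1, 2))), Pow(Add(5, o), -1)) = Mul(Pow(Add(5, o), -1), Add(4, Pow(3, Rational(1, 2)))))
X = -105 (X = Mul(-7, 15) = -105)
Pow(Add(Mul(Function('I')(-1), -9), X), 2) = Pow(Add(Mul(Mul(Pow(Add(5, -1), -1), Add(4, Pow(3, Rational(1, 2)))), -9), -105), 2) = Pow(Add(Mul(Mul(Pow(4, -1), Add(4, Pow(3, Rational(1, 2)))), -9), -105), 2) = Pow(Add(Mul(Mul(Rational(1, 4), Add(4, Pow(3, Rational(1, 2)))), -9), -105), 2) = Pow(Add(Mul(Add(1, Mul(Rational(1, 4), Pow(3, Rational(1, 2)))), -9), -105), 2) = Pow(Add(Add(-9, Mul(Rational(-9, 4), Pow(3, Rational(1, 2)))), -105), 2) = Pow(Add(-114, Mul(Rational(-9, 4), Pow(3, Rational(1, 2)))), 2)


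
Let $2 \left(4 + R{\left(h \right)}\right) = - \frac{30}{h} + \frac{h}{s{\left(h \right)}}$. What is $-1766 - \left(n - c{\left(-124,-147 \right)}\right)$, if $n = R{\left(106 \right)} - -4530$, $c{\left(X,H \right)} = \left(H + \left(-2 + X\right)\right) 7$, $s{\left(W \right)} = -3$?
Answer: $- \frac{2602891}{318} \approx -8185.2$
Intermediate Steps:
$c{\left(X,H \right)} = -14 + 7 H + 7 X$ ($c{\left(X,H \right)} = \left(-2 + H + X\right) 7 = -14 + 7 H + 7 X$)
$R{\left(h \right)} = -4 - \frac{15}{h} - \frac{h}{6}$ ($R{\left(h \right)} = -4 + \frac{- \frac{30}{h} + \frac{h}{-3}}{2} = -4 + \frac{- \frac{30}{h} + h \left(- \frac{1}{3}\right)}{2} = -4 + \frac{- \frac{30}{h} - \frac{h}{3}}{2} = -4 - \left(\frac{15}{h} + \frac{h}{6}\right) = -4 - \frac{15}{h} - \frac{h}{6}$)
$n = \frac{1433605}{318}$ ($n = \left(-4 - \frac{15}{106} - \frac{53}{3}\right) - -4530 = \left(-4 - \frac{15}{106} - \frac{53}{3}\right) + 4530 = - \frac{6935}{318} + 4530 = \frac{1433605}{318} \approx 4508.2$)
$-1766 - \left(n - c{\left(-124,-147 \right)}\right) = -1766 + \left(\left(-14 + 7 \left(-147\right) + 7 \left(-124\right)\right) - \frac{1433605}{318}\right) = -1766 - \frac{2041303}{318} = - \frac{2602891}{318}$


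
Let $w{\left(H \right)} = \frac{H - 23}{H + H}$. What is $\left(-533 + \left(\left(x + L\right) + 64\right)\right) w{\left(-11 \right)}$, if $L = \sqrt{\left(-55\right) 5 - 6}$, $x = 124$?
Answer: $- \frac{5865}{11} + \frac{17 i \sqrt{281}}{11} \approx -533.18 + 25.907 i$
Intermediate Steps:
$w{\left(H \right)} = \frac{-23 + H}{2 H}$
$L = i \sqrt{281}$ ($L = \sqrt{-275 - 6} = \sqrt{-281} = i \sqrt{281} \approx 16.763 i$)
$\left(-533 + \left(\left(x + L\right) + 64\right)\right) w{\left(-11 \right)} = \left(-533 + \left(\left(124 + i \sqrt{281}\right) + 64\right)\right) \frac{-23 - 11}{2 \left(-11\right)} = \left(-533 + \left(188 + i \sqrt{281}\right)\right) \frac{1}{2} \left(- \frac{1}{11}\right) \left(-34\right) = \left(-345 + i \sqrt{281}\right) \frac{17}{11} = - \frac{5865}{11} + \frac{17 i \sqrt{281}}{11}$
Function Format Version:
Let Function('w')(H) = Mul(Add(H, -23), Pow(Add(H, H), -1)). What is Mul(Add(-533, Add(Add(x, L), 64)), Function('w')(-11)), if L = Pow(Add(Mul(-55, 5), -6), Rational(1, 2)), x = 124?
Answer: Add(Rational(-5865, 11), Mul(Rational(17, 11), I, Pow(281, Rational(1, 2)))) ≈ Add(-533.18, Mul(25.907, I))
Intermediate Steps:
Function('w')(H) = Mul(Rational(1, 2), Pow(H, -1), Add(-23, H)) (Function('w')(H) = Mul(Add(-23, H), Pow(Mul(2, H), -1)) = Mul(Add(-23, H), Mul(Rational(1, 2), Pow(H, -1))) = Mul(Rational(1, 2), Pow(H, -1), Add(-23, H)))
L = Mul(I, Pow(281, Rational(1, 2))) (L = Pow(Add(-275, -6), Rational(1, 2)) = Pow(-281, Rational(1, 2)) = Mul(I, Pow(281, Rational(1, 2))) ≈ Mul(16.763, I))
Mul(Add(-533, Add(Add(x, L), 64)), Function('w')(-11)) = Mul(Add(-533, Add(Add(124, Mul(I, Pow(281, Rational(1, 2)))), 64)), Mul(Rational(1, 2), Pow(-11, -1), Add(-23, -11))) = Mul(Add(-533, Add(188, Mul(I, Pow(281, Rational(1, 2))))), Mul(Rational(1, 2), Rational(-1, 11), -34)) = Mul(Add(-345, Mul(I, Pow(281, Rational(1, 2)))), Rational(17, 11)) = Add(Rational(-5865, 11), Mul(Rational(17, 11), I, Pow(281, Rational(1, 2))))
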